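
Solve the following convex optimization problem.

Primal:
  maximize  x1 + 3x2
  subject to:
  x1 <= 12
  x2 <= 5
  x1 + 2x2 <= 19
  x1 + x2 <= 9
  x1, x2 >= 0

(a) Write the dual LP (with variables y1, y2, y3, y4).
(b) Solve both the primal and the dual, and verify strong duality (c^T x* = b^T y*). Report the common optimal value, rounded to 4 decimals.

The standard primal-dual pair for 'max c^T x s.t. A x <= b, x >= 0' is:
  Dual:  min b^T y  s.t.  A^T y >= c,  y >= 0.

So the dual LP is:
  minimize  12y1 + 5y2 + 19y3 + 9y4
  subject to:
    y1 + y3 + y4 >= 1
    y2 + 2y3 + y4 >= 3
    y1, y2, y3, y4 >= 0

Solving the primal: x* = (4, 5).
  primal value c^T x* = 19.
Solving the dual: y* = (0, 2, 0, 1).
  dual value b^T y* = 19.
Strong duality: c^T x* = b^T y*. Confirmed.

19


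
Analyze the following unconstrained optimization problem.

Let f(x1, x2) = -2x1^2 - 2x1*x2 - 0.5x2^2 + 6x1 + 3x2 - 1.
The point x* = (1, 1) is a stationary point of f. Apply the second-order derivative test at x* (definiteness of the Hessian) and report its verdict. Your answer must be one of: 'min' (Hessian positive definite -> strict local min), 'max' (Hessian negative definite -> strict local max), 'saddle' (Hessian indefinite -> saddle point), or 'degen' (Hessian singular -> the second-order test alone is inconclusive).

Compute the Hessian H = grad^2 f:
  H = [[-4, -2], [-2, -1]]
Verify stationarity: grad f(x*) = H x* + g = (0, 0).
Eigenvalues of H: -5, 0.
H has a zero eigenvalue (singular; negative semidefinite but not definite), so H is neither positive definite, negative definite, nor indefinite. The second-order test alone is inconclusive -> degen.
(Indeed, f is constant along the null direction of H through x*, so x* is not a strict local extremum.)

degen


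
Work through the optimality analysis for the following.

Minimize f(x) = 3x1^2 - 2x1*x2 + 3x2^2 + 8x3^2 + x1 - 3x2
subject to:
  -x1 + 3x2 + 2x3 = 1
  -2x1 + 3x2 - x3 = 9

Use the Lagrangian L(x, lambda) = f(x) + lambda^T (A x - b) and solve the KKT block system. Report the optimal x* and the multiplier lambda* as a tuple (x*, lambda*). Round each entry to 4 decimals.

Form the Lagrangian:
  L(x, lambda) = (1/2) x^T Q x + c^T x + lambda^T (A x - b)
Stationarity (grad_x L = 0): Q x + c + A^T lambda = 0.
Primal feasibility: A x = b.

This gives the KKT block system:
  [ Q   A^T ] [ x     ]   [-c ]
  [ A    0  ] [ lambda ] = [ b ]

Solving the linear system:
  x*      = (-2.21, 0.8833, -1.93)
  lambda* = (9.5467, -11.7867)
  f(x*)   = 45.8367

x* = (-2.21, 0.8833, -1.93), lambda* = (9.5467, -11.7867)


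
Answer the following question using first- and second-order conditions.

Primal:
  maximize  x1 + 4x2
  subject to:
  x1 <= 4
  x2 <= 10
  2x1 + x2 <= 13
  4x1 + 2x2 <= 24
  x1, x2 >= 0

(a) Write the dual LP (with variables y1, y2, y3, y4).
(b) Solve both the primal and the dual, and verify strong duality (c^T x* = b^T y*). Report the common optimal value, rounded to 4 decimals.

The standard primal-dual pair for 'max c^T x s.t. A x <= b, x >= 0' is:
  Dual:  min b^T y  s.t.  A^T y >= c,  y >= 0.

So the dual LP is:
  minimize  4y1 + 10y2 + 13y3 + 24y4
  subject to:
    y1 + 2y3 + 4y4 >= 1
    y2 + y3 + 2y4 >= 4
    y1, y2, y3, y4 >= 0

Solving the primal: x* = (1, 10).
  primal value c^T x* = 41.
Solving the dual: y* = (0, 3.5, 0, 0.25).
  dual value b^T y* = 41.
Strong duality: c^T x* = b^T y*. Confirmed.

41


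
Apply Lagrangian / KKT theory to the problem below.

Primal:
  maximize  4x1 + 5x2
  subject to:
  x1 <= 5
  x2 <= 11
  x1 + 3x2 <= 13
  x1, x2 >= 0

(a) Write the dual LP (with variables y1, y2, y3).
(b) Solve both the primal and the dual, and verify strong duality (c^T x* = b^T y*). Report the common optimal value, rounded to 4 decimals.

The standard primal-dual pair for 'max c^T x s.t. A x <= b, x >= 0' is:
  Dual:  min b^T y  s.t.  A^T y >= c,  y >= 0.

So the dual LP is:
  minimize  5y1 + 11y2 + 13y3
  subject to:
    y1 + y3 >= 4
    y2 + 3y3 >= 5
    y1, y2, y3 >= 0

Solving the primal: x* = (5, 2.6667).
  primal value c^T x* = 33.3333.
Solving the dual: y* = (2.3333, 0, 1.6667).
  dual value b^T y* = 33.3333.
Strong duality: c^T x* = b^T y*. Confirmed.

33.3333


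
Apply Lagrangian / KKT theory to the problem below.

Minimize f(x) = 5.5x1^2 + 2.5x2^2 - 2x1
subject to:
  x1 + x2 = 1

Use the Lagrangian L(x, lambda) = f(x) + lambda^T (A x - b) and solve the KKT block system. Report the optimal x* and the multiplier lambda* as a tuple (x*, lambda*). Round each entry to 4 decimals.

Form the Lagrangian:
  L(x, lambda) = (1/2) x^T Q x + c^T x + lambda^T (A x - b)
Stationarity (grad_x L = 0): Q x + c + A^T lambda = 0.
Primal feasibility: A x = b.

This gives the KKT block system:
  [ Q   A^T ] [ x     ]   [-c ]
  [ A    0  ] [ lambda ] = [ b ]

Solving the linear system:
  x*      = (0.4375, 0.5625)
  lambda* = (-2.8125)
  f(x*)   = 0.9688

x* = (0.4375, 0.5625), lambda* = (-2.8125)


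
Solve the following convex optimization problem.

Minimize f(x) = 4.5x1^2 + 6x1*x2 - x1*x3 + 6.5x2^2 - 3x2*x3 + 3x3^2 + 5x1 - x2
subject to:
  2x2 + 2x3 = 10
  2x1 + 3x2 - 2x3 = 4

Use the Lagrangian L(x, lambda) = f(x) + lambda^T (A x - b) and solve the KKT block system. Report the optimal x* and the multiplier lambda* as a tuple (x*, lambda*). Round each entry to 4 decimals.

Form the Lagrangian:
  L(x, lambda) = (1/2) x^T Q x + c^T x + lambda^T (A x - b)
Stationarity (grad_x L = 0): Q x + c + A^T lambda = 0.
Primal feasibility: A x = b.

This gives the KKT block system:
  [ Q   A^T ] [ x     ]   [-c ]
  [ A    0  ] [ lambda ] = [ b ]

Solving the linear system:
  x*      = (-1.3514, 3.3405, 1.6595)
  lambda* = (-6.2541, -5.6108)
  f(x*)   = 37.4432

x* = (-1.3514, 3.3405, 1.6595), lambda* = (-6.2541, -5.6108)


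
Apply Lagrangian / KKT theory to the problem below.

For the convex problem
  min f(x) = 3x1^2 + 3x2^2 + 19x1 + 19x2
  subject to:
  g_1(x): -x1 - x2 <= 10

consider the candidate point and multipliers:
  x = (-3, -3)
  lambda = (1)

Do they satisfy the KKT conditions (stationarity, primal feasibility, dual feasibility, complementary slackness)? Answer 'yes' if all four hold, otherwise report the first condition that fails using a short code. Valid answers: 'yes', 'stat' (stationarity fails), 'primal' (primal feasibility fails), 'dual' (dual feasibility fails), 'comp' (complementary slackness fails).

Gradient of f: grad f(x) = Q x + c = (1, 1)
Constraint values g_i(x) = a_i^T x - b_i:
  g_1((-3, -3)) = -4
Stationarity residual: grad f(x) + sum_i lambda_i a_i = (0, 0)
  -> stationarity OK
Primal feasibility (all g_i <= 0): OK
Dual feasibility (all lambda_i >= 0): OK
Complementary slackness (lambda_i * g_i(x) = 0 for all i): FAILS

Verdict: the first failing condition is complementary_slackness -> comp.

comp


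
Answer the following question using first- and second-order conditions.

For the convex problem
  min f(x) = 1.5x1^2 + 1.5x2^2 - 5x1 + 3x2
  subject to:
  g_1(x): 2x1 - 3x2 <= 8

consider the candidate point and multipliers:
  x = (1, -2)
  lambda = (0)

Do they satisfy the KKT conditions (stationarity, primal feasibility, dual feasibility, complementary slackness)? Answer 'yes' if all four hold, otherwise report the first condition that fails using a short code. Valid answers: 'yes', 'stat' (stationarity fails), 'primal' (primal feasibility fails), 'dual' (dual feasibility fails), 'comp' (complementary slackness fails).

Gradient of f: grad f(x) = Q x + c = (-2, -3)
Constraint values g_i(x) = a_i^T x - b_i:
  g_1((1, -2)) = 0
Stationarity residual: grad f(x) + sum_i lambda_i a_i = (-2, -3)
  -> stationarity FAILS
Primal feasibility (all g_i <= 0): OK
Dual feasibility (all lambda_i >= 0): OK
Complementary slackness (lambda_i * g_i(x) = 0 for all i): OK

Verdict: the first failing condition is stationarity -> stat.

stat


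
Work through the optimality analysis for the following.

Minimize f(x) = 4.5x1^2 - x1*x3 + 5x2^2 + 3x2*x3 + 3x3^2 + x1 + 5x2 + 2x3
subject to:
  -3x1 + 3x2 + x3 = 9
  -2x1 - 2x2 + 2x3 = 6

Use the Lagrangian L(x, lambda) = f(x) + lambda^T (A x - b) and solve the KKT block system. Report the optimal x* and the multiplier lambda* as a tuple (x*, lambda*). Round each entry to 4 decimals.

Form the Lagrangian:
  L(x, lambda) = (1/2) x^T Q x + c^T x + lambda^T (A x - b)
Stationarity (grad_x L = 0): Q x + c + A^T lambda = 0.
Primal feasibility: A x = b.

This gives the KKT block system:
  [ Q   A^T ] [ x     ]   [-c ]
  [ A    0  ] [ lambda ] = [ b ]

Solving the linear system:
  x*      = (-2.3962, 0.3019, 0.9057)
  lambda* = (-5.3679, -2.684)
  f(x*)   = 32.6698

x* = (-2.3962, 0.3019, 0.9057), lambda* = (-5.3679, -2.684)


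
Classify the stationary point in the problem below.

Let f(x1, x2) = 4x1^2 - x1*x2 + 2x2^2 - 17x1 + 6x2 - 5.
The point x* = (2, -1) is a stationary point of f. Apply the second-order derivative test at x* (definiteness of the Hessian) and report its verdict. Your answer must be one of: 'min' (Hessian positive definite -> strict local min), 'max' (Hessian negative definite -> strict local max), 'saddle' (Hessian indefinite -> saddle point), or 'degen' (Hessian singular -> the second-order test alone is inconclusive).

Compute the Hessian H = grad^2 f:
  H = [[8, -1], [-1, 4]]
Verify stationarity: grad f(x*) = H x* + g = (0, 0).
Eigenvalues of H: 3.7639, 8.2361.
Both eigenvalues > 0, so H is positive definite -> x* is a strict local min.

min


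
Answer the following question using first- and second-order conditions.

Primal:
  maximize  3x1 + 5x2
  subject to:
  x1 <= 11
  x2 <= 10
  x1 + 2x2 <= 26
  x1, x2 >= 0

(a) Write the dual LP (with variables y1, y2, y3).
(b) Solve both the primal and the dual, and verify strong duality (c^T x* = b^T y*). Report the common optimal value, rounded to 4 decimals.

The standard primal-dual pair for 'max c^T x s.t. A x <= b, x >= 0' is:
  Dual:  min b^T y  s.t.  A^T y >= c,  y >= 0.

So the dual LP is:
  minimize  11y1 + 10y2 + 26y3
  subject to:
    y1 + y3 >= 3
    y2 + 2y3 >= 5
    y1, y2, y3 >= 0

Solving the primal: x* = (11, 7.5).
  primal value c^T x* = 70.5.
Solving the dual: y* = (0.5, 0, 2.5).
  dual value b^T y* = 70.5.
Strong duality: c^T x* = b^T y*. Confirmed.

70.5


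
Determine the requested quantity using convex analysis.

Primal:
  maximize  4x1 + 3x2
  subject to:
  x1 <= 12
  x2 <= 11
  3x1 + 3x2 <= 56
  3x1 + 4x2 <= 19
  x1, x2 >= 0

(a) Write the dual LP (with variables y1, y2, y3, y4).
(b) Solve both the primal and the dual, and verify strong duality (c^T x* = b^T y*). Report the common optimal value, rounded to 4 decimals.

The standard primal-dual pair for 'max c^T x s.t. A x <= b, x >= 0' is:
  Dual:  min b^T y  s.t.  A^T y >= c,  y >= 0.

So the dual LP is:
  minimize  12y1 + 11y2 + 56y3 + 19y4
  subject to:
    y1 + 3y3 + 3y4 >= 4
    y2 + 3y3 + 4y4 >= 3
    y1, y2, y3, y4 >= 0

Solving the primal: x* = (6.3333, 0).
  primal value c^T x* = 25.3333.
Solving the dual: y* = (0, 0, 0, 1.3333).
  dual value b^T y* = 25.3333.
Strong duality: c^T x* = b^T y*. Confirmed.

25.3333


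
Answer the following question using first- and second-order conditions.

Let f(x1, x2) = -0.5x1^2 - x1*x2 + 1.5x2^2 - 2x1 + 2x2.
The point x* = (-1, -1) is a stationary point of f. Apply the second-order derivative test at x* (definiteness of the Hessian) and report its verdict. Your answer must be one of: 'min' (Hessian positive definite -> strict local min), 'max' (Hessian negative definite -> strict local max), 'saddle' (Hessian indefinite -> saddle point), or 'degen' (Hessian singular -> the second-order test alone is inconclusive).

Compute the Hessian H = grad^2 f:
  H = [[-1, -1], [-1, 3]]
Verify stationarity: grad f(x*) = H x* + g = (0, 0).
Eigenvalues of H: -1.2361, 3.2361.
Eigenvalues have mixed signs, so H is indefinite -> x* is a saddle point.

saddle


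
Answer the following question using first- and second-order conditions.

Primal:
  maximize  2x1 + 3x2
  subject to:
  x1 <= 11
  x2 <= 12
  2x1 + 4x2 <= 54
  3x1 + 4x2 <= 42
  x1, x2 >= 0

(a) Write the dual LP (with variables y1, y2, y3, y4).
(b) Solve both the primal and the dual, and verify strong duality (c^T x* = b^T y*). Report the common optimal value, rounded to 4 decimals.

The standard primal-dual pair for 'max c^T x s.t. A x <= b, x >= 0' is:
  Dual:  min b^T y  s.t.  A^T y >= c,  y >= 0.

So the dual LP is:
  minimize  11y1 + 12y2 + 54y3 + 42y4
  subject to:
    y1 + 2y3 + 3y4 >= 2
    y2 + 4y3 + 4y4 >= 3
    y1, y2, y3, y4 >= 0

Solving the primal: x* = (0, 10.5).
  primal value c^T x* = 31.5.
Solving the dual: y* = (0, 0, 0, 0.75).
  dual value b^T y* = 31.5.
Strong duality: c^T x* = b^T y*. Confirmed.

31.5


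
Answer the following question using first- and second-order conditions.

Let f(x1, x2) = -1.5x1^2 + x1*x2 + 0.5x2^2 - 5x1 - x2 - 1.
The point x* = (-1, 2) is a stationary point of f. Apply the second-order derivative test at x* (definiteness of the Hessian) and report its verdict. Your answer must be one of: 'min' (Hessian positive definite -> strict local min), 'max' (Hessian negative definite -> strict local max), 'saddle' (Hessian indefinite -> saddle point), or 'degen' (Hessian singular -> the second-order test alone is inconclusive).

Compute the Hessian H = grad^2 f:
  H = [[-3, 1], [1, 1]]
Verify stationarity: grad f(x*) = H x* + g = (0, 0).
Eigenvalues of H: -3.2361, 1.2361.
Eigenvalues have mixed signs, so H is indefinite -> x* is a saddle point.

saddle


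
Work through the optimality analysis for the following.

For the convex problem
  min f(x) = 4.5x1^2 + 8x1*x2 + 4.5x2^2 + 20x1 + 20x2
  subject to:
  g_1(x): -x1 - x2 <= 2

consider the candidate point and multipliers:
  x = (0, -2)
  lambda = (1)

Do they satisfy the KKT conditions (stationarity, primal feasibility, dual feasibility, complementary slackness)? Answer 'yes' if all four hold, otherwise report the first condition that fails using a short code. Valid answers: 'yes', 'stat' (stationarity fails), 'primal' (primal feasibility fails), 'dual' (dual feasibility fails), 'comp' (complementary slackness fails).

Gradient of f: grad f(x) = Q x + c = (4, 2)
Constraint values g_i(x) = a_i^T x - b_i:
  g_1((0, -2)) = 0
Stationarity residual: grad f(x) + sum_i lambda_i a_i = (3, 1)
  -> stationarity FAILS
Primal feasibility (all g_i <= 0): OK
Dual feasibility (all lambda_i >= 0): OK
Complementary slackness (lambda_i * g_i(x) = 0 for all i): OK

Verdict: the first failing condition is stationarity -> stat.

stat


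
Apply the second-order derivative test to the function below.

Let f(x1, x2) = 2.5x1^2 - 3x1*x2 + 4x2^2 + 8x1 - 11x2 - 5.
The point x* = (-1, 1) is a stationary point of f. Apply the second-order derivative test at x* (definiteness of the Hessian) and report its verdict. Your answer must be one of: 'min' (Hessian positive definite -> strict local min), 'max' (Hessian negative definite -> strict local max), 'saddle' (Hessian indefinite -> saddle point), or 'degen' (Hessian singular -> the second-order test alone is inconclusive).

Compute the Hessian H = grad^2 f:
  H = [[5, -3], [-3, 8]]
Verify stationarity: grad f(x*) = H x* + g = (0, 0).
Eigenvalues of H: 3.1459, 9.8541.
Both eigenvalues > 0, so H is positive definite -> x* is a strict local min.

min


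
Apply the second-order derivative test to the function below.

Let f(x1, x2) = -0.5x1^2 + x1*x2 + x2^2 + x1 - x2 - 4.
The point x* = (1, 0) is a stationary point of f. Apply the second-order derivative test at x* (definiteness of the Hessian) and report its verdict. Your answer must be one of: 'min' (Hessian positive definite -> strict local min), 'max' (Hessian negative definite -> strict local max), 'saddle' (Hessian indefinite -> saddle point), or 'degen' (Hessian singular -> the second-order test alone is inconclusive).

Compute the Hessian H = grad^2 f:
  H = [[-1, 1], [1, 2]]
Verify stationarity: grad f(x*) = H x* + g = (0, 0).
Eigenvalues of H: -1.3028, 2.3028.
Eigenvalues have mixed signs, so H is indefinite -> x* is a saddle point.

saddle


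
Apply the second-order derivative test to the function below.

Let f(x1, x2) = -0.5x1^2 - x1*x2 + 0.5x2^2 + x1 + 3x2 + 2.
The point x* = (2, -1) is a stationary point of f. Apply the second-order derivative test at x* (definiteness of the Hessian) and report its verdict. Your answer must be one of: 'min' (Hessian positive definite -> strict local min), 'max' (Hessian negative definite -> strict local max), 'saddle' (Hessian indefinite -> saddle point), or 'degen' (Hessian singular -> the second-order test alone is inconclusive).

Compute the Hessian H = grad^2 f:
  H = [[-1, -1], [-1, 1]]
Verify stationarity: grad f(x*) = H x* + g = (0, 0).
Eigenvalues of H: -1.4142, 1.4142.
Eigenvalues have mixed signs, so H is indefinite -> x* is a saddle point.

saddle


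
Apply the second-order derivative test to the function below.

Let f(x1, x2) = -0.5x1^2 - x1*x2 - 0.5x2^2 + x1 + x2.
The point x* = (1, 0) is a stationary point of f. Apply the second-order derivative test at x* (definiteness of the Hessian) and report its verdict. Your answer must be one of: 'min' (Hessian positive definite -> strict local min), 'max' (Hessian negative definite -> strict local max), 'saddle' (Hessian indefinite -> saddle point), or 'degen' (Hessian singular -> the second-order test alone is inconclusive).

Compute the Hessian H = grad^2 f:
  H = [[-1, -1], [-1, -1]]
Verify stationarity: grad f(x*) = H x* + g = (0, 0).
Eigenvalues of H: -2, 0.
H has a zero eigenvalue (singular; negative semidefinite but not definite), so H is neither positive definite, negative definite, nor indefinite. The second-order test alone is inconclusive -> degen.
(Indeed, f is constant along the null direction of H through x*, so x* is not a strict local extremum.)

degen


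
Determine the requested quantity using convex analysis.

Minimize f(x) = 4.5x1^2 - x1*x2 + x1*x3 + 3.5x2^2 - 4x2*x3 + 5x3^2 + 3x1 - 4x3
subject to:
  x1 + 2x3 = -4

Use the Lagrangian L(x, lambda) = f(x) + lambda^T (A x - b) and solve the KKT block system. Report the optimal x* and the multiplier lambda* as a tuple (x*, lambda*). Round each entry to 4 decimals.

Form the Lagrangian:
  L(x, lambda) = (1/2) x^T Q x + c^T x + lambda^T (A x - b)
Stationarity (grad_x L = 0): Q x + c + A^T lambda = 0.
Primal feasibility: A x = b.

This gives the KKT block system:
  [ Q   A^T ] [ x     ]   [-c ]
  [ A    0  ] [ lambda ] = [ b ]

Solving the linear system:
  x*      = (-1.1448, -0.9793, -1.4276)
  lambda* = (7.7517)
  f(x*)   = 16.6414

x* = (-1.1448, -0.9793, -1.4276), lambda* = (7.7517)


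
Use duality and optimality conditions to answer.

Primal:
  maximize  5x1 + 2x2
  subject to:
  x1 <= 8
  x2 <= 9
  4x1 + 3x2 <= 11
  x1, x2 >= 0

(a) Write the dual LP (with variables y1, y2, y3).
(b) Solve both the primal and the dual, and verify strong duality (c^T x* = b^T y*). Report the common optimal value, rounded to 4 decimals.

The standard primal-dual pair for 'max c^T x s.t. A x <= b, x >= 0' is:
  Dual:  min b^T y  s.t.  A^T y >= c,  y >= 0.

So the dual LP is:
  minimize  8y1 + 9y2 + 11y3
  subject to:
    y1 + 4y3 >= 5
    y2 + 3y3 >= 2
    y1, y2, y3 >= 0

Solving the primal: x* = (2.75, 0).
  primal value c^T x* = 13.75.
Solving the dual: y* = (0, 0, 1.25).
  dual value b^T y* = 13.75.
Strong duality: c^T x* = b^T y*. Confirmed.

13.75


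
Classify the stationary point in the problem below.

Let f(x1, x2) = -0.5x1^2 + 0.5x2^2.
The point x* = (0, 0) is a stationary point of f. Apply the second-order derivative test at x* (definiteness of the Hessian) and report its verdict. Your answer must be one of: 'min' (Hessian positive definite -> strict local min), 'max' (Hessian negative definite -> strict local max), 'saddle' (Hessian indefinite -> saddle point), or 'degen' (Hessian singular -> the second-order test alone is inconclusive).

Compute the Hessian H = grad^2 f:
  H = [[-1, 0], [0, 1]]
Verify stationarity: grad f(x*) = H x* + g = (0, 0).
Eigenvalues of H: -1, 1.
Eigenvalues have mixed signs, so H is indefinite -> x* is a saddle point.

saddle


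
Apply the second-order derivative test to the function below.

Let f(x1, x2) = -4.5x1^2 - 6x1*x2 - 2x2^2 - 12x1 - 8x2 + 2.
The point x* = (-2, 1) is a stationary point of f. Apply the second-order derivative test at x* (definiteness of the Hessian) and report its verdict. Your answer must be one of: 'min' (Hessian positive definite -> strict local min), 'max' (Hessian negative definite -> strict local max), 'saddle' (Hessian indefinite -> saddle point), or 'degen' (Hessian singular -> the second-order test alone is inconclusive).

Compute the Hessian H = grad^2 f:
  H = [[-9, -6], [-6, -4]]
Verify stationarity: grad f(x*) = H x* + g = (0, 0).
Eigenvalues of H: -13, 0.
H has a zero eigenvalue (singular; negative semidefinite but not definite), so H is neither positive definite, negative definite, nor indefinite. The second-order test alone is inconclusive -> degen.
(Indeed, f is constant along the null direction of H through x*, so x* is not a strict local extremum.)

degen


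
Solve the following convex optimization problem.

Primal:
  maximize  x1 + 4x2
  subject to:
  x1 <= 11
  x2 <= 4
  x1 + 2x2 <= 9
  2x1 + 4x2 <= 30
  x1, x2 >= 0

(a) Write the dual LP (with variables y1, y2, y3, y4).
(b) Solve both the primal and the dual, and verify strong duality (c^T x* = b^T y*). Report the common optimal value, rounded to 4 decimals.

The standard primal-dual pair for 'max c^T x s.t. A x <= b, x >= 0' is:
  Dual:  min b^T y  s.t.  A^T y >= c,  y >= 0.

So the dual LP is:
  minimize  11y1 + 4y2 + 9y3 + 30y4
  subject to:
    y1 + y3 + 2y4 >= 1
    y2 + 2y3 + 4y4 >= 4
    y1, y2, y3, y4 >= 0

Solving the primal: x* = (1, 4).
  primal value c^T x* = 17.
Solving the dual: y* = (0, 2, 1, 0).
  dual value b^T y* = 17.
Strong duality: c^T x* = b^T y*. Confirmed.

17


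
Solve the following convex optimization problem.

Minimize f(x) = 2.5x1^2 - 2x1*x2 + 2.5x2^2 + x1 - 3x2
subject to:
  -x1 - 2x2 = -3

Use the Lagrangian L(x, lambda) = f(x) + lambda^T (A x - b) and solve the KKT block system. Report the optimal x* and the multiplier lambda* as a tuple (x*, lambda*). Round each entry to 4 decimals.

Form the Lagrangian:
  L(x, lambda) = (1/2) x^T Q x + c^T x + lambda^T (A x - b)
Stationarity (grad_x L = 0): Q x + c + A^T lambda = 0.
Primal feasibility: A x = b.

This gives the KKT block system:
  [ Q   A^T ] [ x     ]   [-c ]
  [ A    0  ] [ lambda ] = [ b ]

Solving the linear system:
  x*      = (0.5152, 1.2424)
  lambda* = (1.0909)
  f(x*)   = 0.0303

x* = (0.5152, 1.2424), lambda* = (1.0909)


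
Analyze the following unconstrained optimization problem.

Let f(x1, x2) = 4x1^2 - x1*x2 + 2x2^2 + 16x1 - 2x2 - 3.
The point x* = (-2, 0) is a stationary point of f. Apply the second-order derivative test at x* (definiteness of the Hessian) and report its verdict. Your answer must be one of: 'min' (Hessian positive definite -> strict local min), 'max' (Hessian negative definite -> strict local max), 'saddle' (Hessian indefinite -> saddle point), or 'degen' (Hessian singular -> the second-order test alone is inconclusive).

Compute the Hessian H = grad^2 f:
  H = [[8, -1], [-1, 4]]
Verify stationarity: grad f(x*) = H x* + g = (0, 0).
Eigenvalues of H: 3.7639, 8.2361.
Both eigenvalues > 0, so H is positive definite -> x* is a strict local min.

min


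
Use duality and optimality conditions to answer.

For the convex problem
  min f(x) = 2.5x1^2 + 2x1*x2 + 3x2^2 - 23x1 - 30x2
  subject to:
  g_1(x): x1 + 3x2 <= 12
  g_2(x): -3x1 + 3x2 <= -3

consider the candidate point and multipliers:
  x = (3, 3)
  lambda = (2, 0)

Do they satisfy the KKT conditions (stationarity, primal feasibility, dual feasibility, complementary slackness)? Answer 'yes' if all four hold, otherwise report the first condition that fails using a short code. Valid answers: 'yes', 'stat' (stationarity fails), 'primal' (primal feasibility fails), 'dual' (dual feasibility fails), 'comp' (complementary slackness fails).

Gradient of f: grad f(x) = Q x + c = (-2, -6)
Constraint values g_i(x) = a_i^T x - b_i:
  g_1((3, 3)) = 0
  g_2((3, 3)) = 3
Stationarity residual: grad f(x) + sum_i lambda_i a_i = (0, 0)
  -> stationarity OK
Primal feasibility (all g_i <= 0): FAILS
Dual feasibility (all lambda_i >= 0): OK
Complementary slackness (lambda_i * g_i(x) = 0 for all i): OK

Verdict: the first failing condition is primal_feasibility -> primal.

primal


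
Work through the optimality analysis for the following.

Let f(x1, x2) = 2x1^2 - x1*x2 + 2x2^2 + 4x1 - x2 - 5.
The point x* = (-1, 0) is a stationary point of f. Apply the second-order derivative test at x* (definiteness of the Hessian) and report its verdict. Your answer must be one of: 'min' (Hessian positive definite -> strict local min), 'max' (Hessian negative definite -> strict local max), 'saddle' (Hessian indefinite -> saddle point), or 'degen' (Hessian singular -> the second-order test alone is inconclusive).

Compute the Hessian H = grad^2 f:
  H = [[4, -1], [-1, 4]]
Verify stationarity: grad f(x*) = H x* + g = (0, 0).
Eigenvalues of H: 3, 5.
Both eigenvalues > 0, so H is positive definite -> x* is a strict local min.

min


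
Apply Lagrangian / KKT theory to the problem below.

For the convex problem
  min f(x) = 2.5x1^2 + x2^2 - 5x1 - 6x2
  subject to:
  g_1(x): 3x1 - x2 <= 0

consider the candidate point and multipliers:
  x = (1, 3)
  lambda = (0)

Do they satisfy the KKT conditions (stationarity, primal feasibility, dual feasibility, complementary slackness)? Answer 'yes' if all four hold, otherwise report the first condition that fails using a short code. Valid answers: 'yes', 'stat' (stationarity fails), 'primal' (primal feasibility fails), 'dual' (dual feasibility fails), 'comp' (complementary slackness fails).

Gradient of f: grad f(x) = Q x + c = (0, 0)
Constraint values g_i(x) = a_i^T x - b_i:
  g_1((1, 3)) = 0
Stationarity residual: grad f(x) + sum_i lambda_i a_i = (0, 0)
  -> stationarity OK
Primal feasibility (all g_i <= 0): OK
Dual feasibility (all lambda_i >= 0): OK
Complementary slackness (lambda_i * g_i(x) = 0 for all i): OK

Verdict: yes, KKT holds.

yes


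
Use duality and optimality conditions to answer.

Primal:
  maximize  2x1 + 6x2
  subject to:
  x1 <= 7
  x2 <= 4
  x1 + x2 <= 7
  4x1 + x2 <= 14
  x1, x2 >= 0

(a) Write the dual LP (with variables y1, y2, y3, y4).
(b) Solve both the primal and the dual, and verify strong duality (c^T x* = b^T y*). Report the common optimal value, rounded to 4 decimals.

The standard primal-dual pair for 'max c^T x s.t. A x <= b, x >= 0' is:
  Dual:  min b^T y  s.t.  A^T y >= c,  y >= 0.

So the dual LP is:
  minimize  7y1 + 4y2 + 7y3 + 14y4
  subject to:
    y1 + y3 + 4y4 >= 2
    y2 + y3 + y4 >= 6
    y1, y2, y3, y4 >= 0

Solving the primal: x* = (2.5, 4).
  primal value c^T x* = 29.
Solving the dual: y* = (0, 5.5, 0, 0.5).
  dual value b^T y* = 29.
Strong duality: c^T x* = b^T y*. Confirmed.

29


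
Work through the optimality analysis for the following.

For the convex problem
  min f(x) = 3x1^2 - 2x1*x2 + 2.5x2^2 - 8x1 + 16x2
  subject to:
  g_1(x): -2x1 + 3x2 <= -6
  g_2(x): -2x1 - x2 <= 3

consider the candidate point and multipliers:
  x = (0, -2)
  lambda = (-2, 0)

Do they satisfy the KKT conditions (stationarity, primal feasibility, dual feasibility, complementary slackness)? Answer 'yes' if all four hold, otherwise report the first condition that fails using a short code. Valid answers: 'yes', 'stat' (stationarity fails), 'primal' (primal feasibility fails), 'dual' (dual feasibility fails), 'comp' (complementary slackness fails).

Gradient of f: grad f(x) = Q x + c = (-4, 6)
Constraint values g_i(x) = a_i^T x - b_i:
  g_1((0, -2)) = 0
  g_2((0, -2)) = -1
Stationarity residual: grad f(x) + sum_i lambda_i a_i = (0, 0)
  -> stationarity OK
Primal feasibility (all g_i <= 0): OK
Dual feasibility (all lambda_i >= 0): FAILS
Complementary slackness (lambda_i * g_i(x) = 0 for all i): OK

Verdict: the first failing condition is dual_feasibility -> dual.

dual


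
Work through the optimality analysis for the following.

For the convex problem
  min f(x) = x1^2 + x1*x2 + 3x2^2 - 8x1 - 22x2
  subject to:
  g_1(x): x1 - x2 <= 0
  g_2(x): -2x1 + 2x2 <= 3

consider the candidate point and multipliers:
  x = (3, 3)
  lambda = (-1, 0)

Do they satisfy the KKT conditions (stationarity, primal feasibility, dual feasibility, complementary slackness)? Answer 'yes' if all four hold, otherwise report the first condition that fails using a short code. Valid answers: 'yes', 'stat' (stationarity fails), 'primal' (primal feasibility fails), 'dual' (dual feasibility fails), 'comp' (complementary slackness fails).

Gradient of f: grad f(x) = Q x + c = (1, -1)
Constraint values g_i(x) = a_i^T x - b_i:
  g_1((3, 3)) = 0
  g_2((3, 3)) = -3
Stationarity residual: grad f(x) + sum_i lambda_i a_i = (0, 0)
  -> stationarity OK
Primal feasibility (all g_i <= 0): OK
Dual feasibility (all lambda_i >= 0): FAILS
Complementary slackness (lambda_i * g_i(x) = 0 for all i): OK

Verdict: the first failing condition is dual_feasibility -> dual.

dual


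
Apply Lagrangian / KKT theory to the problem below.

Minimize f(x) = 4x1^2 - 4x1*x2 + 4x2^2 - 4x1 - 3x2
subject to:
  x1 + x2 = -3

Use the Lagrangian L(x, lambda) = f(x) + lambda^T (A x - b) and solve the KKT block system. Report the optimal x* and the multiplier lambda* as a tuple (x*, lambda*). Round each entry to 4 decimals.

Form the Lagrangian:
  L(x, lambda) = (1/2) x^T Q x + c^T x + lambda^T (A x - b)
Stationarity (grad_x L = 0): Q x + c + A^T lambda = 0.
Primal feasibility: A x = b.

This gives the KKT block system:
  [ Q   A^T ] [ x     ]   [-c ]
  [ A    0  ] [ lambda ] = [ b ]

Solving the linear system:
  x*      = (-1.4583, -1.5417)
  lambda* = (9.5)
  f(x*)   = 19.4792

x* = (-1.4583, -1.5417), lambda* = (9.5)


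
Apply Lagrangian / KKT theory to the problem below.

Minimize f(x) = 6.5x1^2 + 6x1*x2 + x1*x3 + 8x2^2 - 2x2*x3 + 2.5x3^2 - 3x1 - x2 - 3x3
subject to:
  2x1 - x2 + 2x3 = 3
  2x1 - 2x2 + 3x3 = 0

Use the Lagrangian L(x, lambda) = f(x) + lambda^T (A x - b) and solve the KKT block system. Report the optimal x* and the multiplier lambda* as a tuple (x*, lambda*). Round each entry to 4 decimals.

Form the Lagrangian:
  L(x, lambda) = (1/2) x^T Q x + c^T x + lambda^T (A x - b)
Stationarity (grad_x L = 0): Q x + c + A^T lambda = 0.
Primal feasibility: A x = b.

This gives the KKT block system:
  [ Q   A^T ] [ x     ]   [-c ]
  [ A    0  ] [ lambda ] = [ b ]

Solving the linear system:
  x*      = (4.2075, 0.5849, -2.4151)
  lambda* = (-91.2264, 64.8302)
  f(x*)   = 133.8585

x* = (4.2075, 0.5849, -2.4151), lambda* = (-91.2264, 64.8302)


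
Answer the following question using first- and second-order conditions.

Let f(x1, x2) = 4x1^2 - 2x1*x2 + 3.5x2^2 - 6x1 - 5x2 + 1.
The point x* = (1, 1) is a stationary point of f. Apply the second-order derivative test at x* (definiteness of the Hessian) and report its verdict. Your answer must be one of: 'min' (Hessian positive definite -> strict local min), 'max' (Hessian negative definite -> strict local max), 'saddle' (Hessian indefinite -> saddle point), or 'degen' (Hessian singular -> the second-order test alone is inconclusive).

Compute the Hessian H = grad^2 f:
  H = [[8, -2], [-2, 7]]
Verify stationarity: grad f(x*) = H x* + g = (0, 0).
Eigenvalues of H: 5.4384, 9.5616.
Both eigenvalues > 0, so H is positive definite -> x* is a strict local min.

min


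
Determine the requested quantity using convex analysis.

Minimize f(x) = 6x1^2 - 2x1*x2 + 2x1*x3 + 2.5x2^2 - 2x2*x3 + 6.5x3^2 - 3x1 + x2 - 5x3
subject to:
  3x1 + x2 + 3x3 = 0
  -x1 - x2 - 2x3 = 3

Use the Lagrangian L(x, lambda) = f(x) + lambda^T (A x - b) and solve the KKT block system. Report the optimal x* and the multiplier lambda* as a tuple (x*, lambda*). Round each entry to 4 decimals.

Form the Lagrangian:
  L(x, lambda) = (1/2) x^T Q x + c^T x + lambda^T (A x - b)
Stationarity (grad_x L = 0): Q x + c + A^T lambda = 0.
Primal feasibility: A x = b.

This gives the KKT block system:
  [ Q   A^T ] [ x     ]   [-c ]
  [ A    0  ] [ lambda ] = [ b ]

Solving the linear system:
  x*      = (2.0619, -2.8142, -1.1239)
  lambda* = (-20.0354, -34.9823)
  f(x*)   = 50.7832

x* = (2.0619, -2.8142, -1.1239), lambda* = (-20.0354, -34.9823)


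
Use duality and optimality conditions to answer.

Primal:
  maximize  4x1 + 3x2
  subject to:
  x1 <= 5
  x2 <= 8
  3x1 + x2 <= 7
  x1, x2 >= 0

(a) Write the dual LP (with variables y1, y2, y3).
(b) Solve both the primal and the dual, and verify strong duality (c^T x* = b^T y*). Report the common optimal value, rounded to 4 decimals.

The standard primal-dual pair for 'max c^T x s.t. A x <= b, x >= 0' is:
  Dual:  min b^T y  s.t.  A^T y >= c,  y >= 0.

So the dual LP is:
  minimize  5y1 + 8y2 + 7y3
  subject to:
    y1 + 3y3 >= 4
    y2 + y3 >= 3
    y1, y2, y3 >= 0

Solving the primal: x* = (0, 7).
  primal value c^T x* = 21.
Solving the dual: y* = (0, 0, 3).
  dual value b^T y* = 21.
Strong duality: c^T x* = b^T y*. Confirmed.

21


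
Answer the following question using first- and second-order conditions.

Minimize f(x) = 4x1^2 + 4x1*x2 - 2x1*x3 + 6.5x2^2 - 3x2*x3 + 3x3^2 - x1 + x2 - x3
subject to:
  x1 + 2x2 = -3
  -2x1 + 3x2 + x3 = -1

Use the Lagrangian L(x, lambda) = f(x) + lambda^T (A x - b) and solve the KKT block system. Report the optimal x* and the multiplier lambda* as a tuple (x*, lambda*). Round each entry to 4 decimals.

Form the Lagrangian:
  L(x, lambda) = (1/2) x^T Q x + c^T x + lambda^T (A x - b)
Stationarity (grad_x L = 0): Q x + c + A^T lambda = 0.
Primal feasibility: A x = b.

This gives the KKT block system:
  [ Q   A^T ] [ x     ]   [-c ]
  [ A    0  ] [ lambda ] = [ b ]

Solving the linear system:
  x*      = (-1.1165, -0.9417, -0.4078)
  lambda* = (9.6602, -1.6117)
  f(x*)   = 13.9757

x* = (-1.1165, -0.9417, -0.4078), lambda* = (9.6602, -1.6117)


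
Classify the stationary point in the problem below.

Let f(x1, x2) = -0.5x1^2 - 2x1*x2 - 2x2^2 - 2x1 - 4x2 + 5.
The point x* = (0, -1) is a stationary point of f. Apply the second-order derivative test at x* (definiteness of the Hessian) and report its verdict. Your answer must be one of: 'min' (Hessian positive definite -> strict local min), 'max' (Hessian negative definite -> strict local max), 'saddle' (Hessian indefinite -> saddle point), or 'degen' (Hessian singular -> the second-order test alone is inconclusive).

Compute the Hessian H = grad^2 f:
  H = [[-1, -2], [-2, -4]]
Verify stationarity: grad f(x*) = H x* + g = (0, 0).
Eigenvalues of H: -5, 0.
H has a zero eigenvalue (singular; negative semidefinite but not definite), so H is neither positive definite, negative definite, nor indefinite. The second-order test alone is inconclusive -> degen.
(Indeed, f is constant along the null direction of H through x*, so x* is not a strict local extremum.)

degen


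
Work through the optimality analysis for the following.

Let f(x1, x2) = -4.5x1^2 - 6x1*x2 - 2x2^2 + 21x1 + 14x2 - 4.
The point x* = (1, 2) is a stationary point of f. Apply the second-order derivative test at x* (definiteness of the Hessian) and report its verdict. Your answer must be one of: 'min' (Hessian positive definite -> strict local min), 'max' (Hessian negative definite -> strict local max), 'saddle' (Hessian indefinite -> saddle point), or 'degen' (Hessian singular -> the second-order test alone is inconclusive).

Compute the Hessian H = grad^2 f:
  H = [[-9, -6], [-6, -4]]
Verify stationarity: grad f(x*) = H x* + g = (0, 0).
Eigenvalues of H: -13, 0.
H has a zero eigenvalue (singular; negative semidefinite but not definite), so H is neither positive definite, negative definite, nor indefinite. The second-order test alone is inconclusive -> degen.
(Indeed, f is constant along the null direction of H through x*, so x* is not a strict local extremum.)

degen


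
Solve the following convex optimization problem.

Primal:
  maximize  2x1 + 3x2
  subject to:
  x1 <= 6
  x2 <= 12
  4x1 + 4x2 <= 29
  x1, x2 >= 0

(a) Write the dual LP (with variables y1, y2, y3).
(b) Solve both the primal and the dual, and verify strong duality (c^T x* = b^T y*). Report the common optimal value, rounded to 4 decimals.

The standard primal-dual pair for 'max c^T x s.t. A x <= b, x >= 0' is:
  Dual:  min b^T y  s.t.  A^T y >= c,  y >= 0.

So the dual LP is:
  minimize  6y1 + 12y2 + 29y3
  subject to:
    y1 + 4y3 >= 2
    y2 + 4y3 >= 3
    y1, y2, y3 >= 0

Solving the primal: x* = (0, 7.25).
  primal value c^T x* = 21.75.
Solving the dual: y* = (0, 0, 0.75).
  dual value b^T y* = 21.75.
Strong duality: c^T x* = b^T y*. Confirmed.

21.75


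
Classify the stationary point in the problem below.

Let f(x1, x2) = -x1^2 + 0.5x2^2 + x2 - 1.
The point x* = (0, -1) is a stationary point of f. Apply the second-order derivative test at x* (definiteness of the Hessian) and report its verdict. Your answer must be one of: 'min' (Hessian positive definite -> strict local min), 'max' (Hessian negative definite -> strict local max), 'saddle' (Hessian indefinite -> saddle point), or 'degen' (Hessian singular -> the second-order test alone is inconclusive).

Compute the Hessian H = grad^2 f:
  H = [[-2, 0], [0, 1]]
Verify stationarity: grad f(x*) = H x* + g = (0, 0).
Eigenvalues of H: -2, 1.
Eigenvalues have mixed signs, so H is indefinite -> x* is a saddle point.

saddle


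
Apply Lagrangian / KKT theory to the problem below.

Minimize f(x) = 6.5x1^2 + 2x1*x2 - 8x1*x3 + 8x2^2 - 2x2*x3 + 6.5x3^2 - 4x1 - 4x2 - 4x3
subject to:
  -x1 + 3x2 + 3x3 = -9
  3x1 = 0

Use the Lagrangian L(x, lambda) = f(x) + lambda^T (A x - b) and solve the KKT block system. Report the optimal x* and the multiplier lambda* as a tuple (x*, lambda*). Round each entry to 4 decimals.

Form the Lagrangian:
  L(x, lambda) = (1/2) x^T Q x + c^T x + lambda^T (A x - b)
Stationarity (grad_x L = 0): Q x + c + A^T lambda = 0.
Primal feasibility: A x = b.

This gives the KKT block system:
  [ Q   A^T ] [ x     ]   [-c ]
  [ A    0  ] [ lambda ] = [ b ]

Solving the linear system:
  x*      = (0, -1.3636, -1.6364)
  lambda* = (7.5152, 0.3838)
  f(x*)   = 39.8182

x* = (0, -1.3636, -1.6364), lambda* = (7.5152, 0.3838)


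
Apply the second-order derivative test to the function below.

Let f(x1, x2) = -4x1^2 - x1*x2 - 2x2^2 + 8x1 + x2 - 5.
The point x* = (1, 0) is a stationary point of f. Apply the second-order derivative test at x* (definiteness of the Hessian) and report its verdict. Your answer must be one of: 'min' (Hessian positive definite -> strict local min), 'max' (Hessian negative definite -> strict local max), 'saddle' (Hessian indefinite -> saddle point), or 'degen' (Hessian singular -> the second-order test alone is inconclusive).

Compute the Hessian H = grad^2 f:
  H = [[-8, -1], [-1, -4]]
Verify stationarity: grad f(x*) = H x* + g = (0, 0).
Eigenvalues of H: -8.2361, -3.7639.
Both eigenvalues < 0, so H is negative definite -> x* is a strict local max.

max


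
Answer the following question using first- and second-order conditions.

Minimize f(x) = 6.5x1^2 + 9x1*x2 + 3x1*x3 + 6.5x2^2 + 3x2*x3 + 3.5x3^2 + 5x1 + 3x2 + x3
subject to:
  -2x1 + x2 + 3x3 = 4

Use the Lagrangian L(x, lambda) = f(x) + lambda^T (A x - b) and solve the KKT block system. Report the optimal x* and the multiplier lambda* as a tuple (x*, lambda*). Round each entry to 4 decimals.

Form the Lagrangian:
  L(x, lambda) = (1/2) x^T Q x + c^T x + lambda^T (A x - b)
Stationarity (grad_x L = 0): Q x + c + A^T lambda = 0.
Primal feasibility: A x = b.

This gives the KKT block system:
  [ Q   A^T ] [ x     ]   [-c ]
  [ A    0  ] [ lambda ] = [ b ]

Solving the linear system:
  x*      = (-0.949, 0.3785, 0.5745)
  lambda* = (-1.1034)
  f(x*)   = 0.6893

x* = (-0.949, 0.3785, 0.5745), lambda* = (-1.1034)


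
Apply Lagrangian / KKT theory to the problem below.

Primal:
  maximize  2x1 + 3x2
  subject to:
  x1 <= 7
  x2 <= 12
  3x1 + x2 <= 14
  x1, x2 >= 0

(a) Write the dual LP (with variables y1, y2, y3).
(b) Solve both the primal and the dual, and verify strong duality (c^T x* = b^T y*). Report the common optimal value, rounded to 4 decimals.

The standard primal-dual pair for 'max c^T x s.t. A x <= b, x >= 0' is:
  Dual:  min b^T y  s.t.  A^T y >= c,  y >= 0.

So the dual LP is:
  minimize  7y1 + 12y2 + 14y3
  subject to:
    y1 + 3y3 >= 2
    y2 + y3 >= 3
    y1, y2, y3 >= 0

Solving the primal: x* = (0.6667, 12).
  primal value c^T x* = 37.3333.
Solving the dual: y* = (0, 2.3333, 0.6667).
  dual value b^T y* = 37.3333.
Strong duality: c^T x* = b^T y*. Confirmed.

37.3333
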